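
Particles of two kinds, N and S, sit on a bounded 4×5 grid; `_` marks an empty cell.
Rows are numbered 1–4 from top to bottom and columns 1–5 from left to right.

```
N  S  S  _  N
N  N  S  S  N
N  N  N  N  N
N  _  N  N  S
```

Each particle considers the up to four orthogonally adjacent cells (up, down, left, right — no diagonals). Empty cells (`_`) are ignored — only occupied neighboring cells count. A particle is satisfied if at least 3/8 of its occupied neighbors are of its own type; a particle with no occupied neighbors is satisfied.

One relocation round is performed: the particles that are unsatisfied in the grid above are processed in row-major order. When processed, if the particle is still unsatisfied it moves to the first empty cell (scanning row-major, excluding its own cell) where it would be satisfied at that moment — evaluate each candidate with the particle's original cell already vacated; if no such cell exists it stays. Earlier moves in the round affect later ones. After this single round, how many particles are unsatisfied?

1

Initially unsatisfied (in order): (1,2), (2,4), (4,5).
  (1,2) → (1,4).
  (2,4): now satisfied by earlier moves; stays.
  (4,5): no empty cell satisfies it; stays.
Resulting grid:
N _ S S N
N N S S N
N N N N N
N _ N N S
Unsatisfied now: (4,5).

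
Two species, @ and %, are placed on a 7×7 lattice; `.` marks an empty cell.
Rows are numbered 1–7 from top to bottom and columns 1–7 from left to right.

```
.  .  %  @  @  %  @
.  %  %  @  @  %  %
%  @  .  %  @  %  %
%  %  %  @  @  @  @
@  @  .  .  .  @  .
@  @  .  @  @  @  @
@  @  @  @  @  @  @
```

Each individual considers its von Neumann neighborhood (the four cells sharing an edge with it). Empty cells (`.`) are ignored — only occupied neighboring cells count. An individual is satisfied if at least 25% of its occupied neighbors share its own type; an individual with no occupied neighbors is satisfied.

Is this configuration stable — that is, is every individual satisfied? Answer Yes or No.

(1,3)% 1/2 ok
(1,4)@ 2/3 ok
(1,5)@ 2/3 ok
(1,6)% 1/3 ok
(1,7)@ 0/2 unhappy
(2,2)% 1/2 ok
(2,3)% 2/3 ok
(2,4)@ 2/4 ok
(2,5)@ 3/4 ok
(2,6)% 3/4 ok
(2,7)% 2/3 ok
(3,1)% 1/2 ok
(3,2)@ 0/3 unhappy
(3,4)% 0/3 unhappy
(3,5)@ 2/4 ok
(3,6)% 2/4 ok
(3,7)% 2/3 ok
(4,1)% 2/3 ok
(4,2)% 2/4 ok
(4,3)% 1/2 ok
(4,4)@ 1/3 ok
(4,5)@ 3/3 ok
(4,6)@ 3/4 ok
(4,7)@ 1/2 ok
(5,1)@ 2/3 ok
(5,2)@ 2/3 ok
(5,6)@ 2/2 ok
(6,1)@ 3/3 ok
(6,2)@ 3/3 ok
(6,4)@ 2/2 ok
(6,5)@ 3/3 ok
(6,6)@ 4/4 ok
(6,7)@ 2/2 ok
(7,1)@ 2/2 ok
(7,2)@ 3/3 ok
(7,3)@ 2/2 ok
(7,4)@ 3/3 ok
(7,5)@ 3/3 ok
(7,6)@ 3/3 ok
(7,7)@ 2/2 ok
For instance (1,7) has only 0/2 same-type neighbors, below 1/4.

No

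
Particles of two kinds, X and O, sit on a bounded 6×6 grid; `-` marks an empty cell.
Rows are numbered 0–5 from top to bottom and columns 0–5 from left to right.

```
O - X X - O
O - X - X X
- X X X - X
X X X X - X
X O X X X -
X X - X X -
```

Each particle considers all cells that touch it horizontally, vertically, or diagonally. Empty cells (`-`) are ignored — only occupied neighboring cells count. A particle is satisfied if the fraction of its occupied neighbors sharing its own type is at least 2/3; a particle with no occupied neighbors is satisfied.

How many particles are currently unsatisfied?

3

(0,0)O 1/1 ✓
(0,2)X 2/2 ✓
(0,3)X 3/3 ✓
(0,5)O 0/2 ✗
(1,0)O 1/2 ✗
(1,2)X 5/5 ✓
(1,4)X 4/5 ✓
(1,5)X 2/3 ✓
(2,1)X 5/6 ✓
(2,2)X 6/6 ✓
(2,3)X 5/5 ✓
(2,5)X 3/3 ✓
(3,0)X 3/4 ✓
(3,1)X 6/7 ✓
(3,2)X 7/8 ✓
(3,3)X 6/6 ✓
(3,5)X 2/2 ✓
(4,0)X 4/5 ✓
(4,1)O 0/7 ✗
(4,2)X 6/7 ✓
(4,3)X 6/6 ✓
(4,4)X 5/5 ✓
(5,0)X 2/3 ✓
(5,1)X 3/4 ✓
(5,3)X 4/4 ✓
(5,4)X 3/3 ✓
Unsatisfied: (0,5), (1,0), (4,1) — 3 in total.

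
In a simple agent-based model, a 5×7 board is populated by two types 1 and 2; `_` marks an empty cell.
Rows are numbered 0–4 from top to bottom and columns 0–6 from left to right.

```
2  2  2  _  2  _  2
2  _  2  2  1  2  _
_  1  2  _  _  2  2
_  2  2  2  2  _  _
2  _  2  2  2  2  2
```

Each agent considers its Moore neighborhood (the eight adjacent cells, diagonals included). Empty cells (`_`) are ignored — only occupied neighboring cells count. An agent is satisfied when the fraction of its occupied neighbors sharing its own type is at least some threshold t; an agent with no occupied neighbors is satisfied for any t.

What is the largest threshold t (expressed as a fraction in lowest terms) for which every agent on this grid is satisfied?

0/1

(0,0)2 2/2
(0,1)2 4/4
(0,2)2 3/3
(0,4)2 2/3
(0,6)2 1/1
(1,0)2 2/3
(1,2)2 4/5
(1,3)2 4/5
(1,4)1 0/4
(1,5)2 4/5
(2,1)1 0/5
(2,2)2 5/6
(2,5)2 3/4
(2,6)2 2/2
(3,1)2 4/5
(3,2)2 5/6
(3,3)2 6/6
(3,4)2 5/5
(4,0)2 1/1
(4,2)2 4/4
(4,3)2 5/5
(4,4)2 4/4
(4,5)2 3/3
(4,6)2 1/1
The smallest same-type fraction is 0/4 at (1,4), which reduces to 0/1. Any threshold above that leaves this agent unsatisfied.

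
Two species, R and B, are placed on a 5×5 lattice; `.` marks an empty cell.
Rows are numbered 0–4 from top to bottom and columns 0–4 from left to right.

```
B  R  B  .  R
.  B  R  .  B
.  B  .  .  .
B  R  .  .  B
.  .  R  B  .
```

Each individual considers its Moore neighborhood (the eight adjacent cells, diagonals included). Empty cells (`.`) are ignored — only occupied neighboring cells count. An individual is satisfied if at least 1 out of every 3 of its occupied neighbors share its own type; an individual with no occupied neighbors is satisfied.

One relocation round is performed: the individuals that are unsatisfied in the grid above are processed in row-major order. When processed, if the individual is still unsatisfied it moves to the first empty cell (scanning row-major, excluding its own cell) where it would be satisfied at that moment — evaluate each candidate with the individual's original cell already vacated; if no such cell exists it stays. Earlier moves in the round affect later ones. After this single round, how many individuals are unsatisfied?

0

Initially unsatisfied (in order): (0,1), (0,4), (1,2), (1,4).
  (0,1) → (0,3).
  (0,4): now satisfied by earlier moves; stays.
  (1,2) → (1,3).
  (1,4) → (0,1).
Resulting grid:
B B B R R
. B . R .
. B . . .
B R . . B
. . R B .
All satisfied now.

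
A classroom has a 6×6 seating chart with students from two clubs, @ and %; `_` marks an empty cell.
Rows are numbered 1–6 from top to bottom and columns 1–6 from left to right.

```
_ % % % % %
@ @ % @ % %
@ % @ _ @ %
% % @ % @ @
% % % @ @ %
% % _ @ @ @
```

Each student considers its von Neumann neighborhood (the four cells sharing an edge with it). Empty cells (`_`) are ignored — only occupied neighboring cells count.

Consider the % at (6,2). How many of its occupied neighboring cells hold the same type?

2

Occupied neighbors of (6,2): (5,2)=%, (6,1)=%.
Same type (%): 2 of 2.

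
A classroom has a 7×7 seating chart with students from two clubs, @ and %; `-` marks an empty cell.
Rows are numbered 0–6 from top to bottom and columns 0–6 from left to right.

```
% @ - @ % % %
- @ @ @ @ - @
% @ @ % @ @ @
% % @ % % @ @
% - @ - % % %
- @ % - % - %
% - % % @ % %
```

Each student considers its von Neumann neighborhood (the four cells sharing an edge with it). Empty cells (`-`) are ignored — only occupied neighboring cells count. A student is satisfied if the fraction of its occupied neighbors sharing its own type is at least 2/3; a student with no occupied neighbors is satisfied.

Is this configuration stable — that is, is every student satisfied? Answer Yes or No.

Row 0: (0,0)% 0/1 unhappy · (0,1)@ 1/2 unhappy · (0,3)@ 1/2 unhappy · (0,4)% 1/3 unhappy · (0,5)% 2/2 ok · (0,6)% 1/2 unhappy
Row 1: (1,1)@ 3/3 ok · (1,2)@ 3/3 ok · (1,3)@ 3/4 ok · (1,4)@ 2/3 ok · (1,6)@ 1/2 unhappy
Row 2: (2,0)% 1/2 unhappy · (2,1)@ 2/4 unhappy · (2,2)@ 3/4 ok · (2,3)% 1/4 unhappy · (2,4)@ 2/4 unhappy · (2,5)@ 3/3 ok · (2,6)@ 3/3 ok
Row 3: (3,0)% 3/3 ok · (3,1)% 1/3 unhappy · (3,2)@ 2/4 unhappy · (3,3)% 2/3 ok · (3,4)% 2/4 unhappy · (3,5)@ 2/4 unhappy · (3,6)@ 2/3 ok
Row 4: (4,0)% 1/1 ok · (4,2)@ 1/2 unhappy · (4,4)% 3/3 ok · (4,5)% 2/3 ok · (4,6)% 2/3 ok
Row 5: (5,1)@ 0/1 unhappy · (5,2)% 1/3 unhappy · (5,4)% 1/2 unhappy · (5,6)% 2/2 ok
Row 6: (6,0)% 0/0 ok · (6,2)% 2/2 ok · (6,3)% 1/2 unhappy · (6,4)@ 0/3 unhappy · (6,5)% 1/2 unhappy · (6,6)% 2/2 ok
For instance (0,0) has only 0/1 same-type neighbors, below 2/3.

No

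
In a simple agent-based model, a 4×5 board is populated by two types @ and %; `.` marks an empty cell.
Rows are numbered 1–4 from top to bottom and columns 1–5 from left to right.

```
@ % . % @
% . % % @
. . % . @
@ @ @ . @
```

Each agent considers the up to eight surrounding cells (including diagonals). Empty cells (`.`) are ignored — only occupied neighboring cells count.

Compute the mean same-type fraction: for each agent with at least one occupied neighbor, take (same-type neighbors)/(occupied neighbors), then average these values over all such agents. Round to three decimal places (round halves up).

(1,1)@ 0/2
(1,2)% 2/3
(1,4)% 2/4
(1,5)@ 1/3
(2,1)% 1/2
(2,3)% 4/4
(2,4)% 3/6
(2,5)@ 2/4
(3,3)% 2/4
(3,5)@ 2/3
(4,1)@ 1/1
(4,2)@ 2/3
(4,3)@ 1/2
(4,5)@ 1/1
Sum over 14 agents: 0/2 + 2/3 + 2/4 + 1/3 + 1/2 + 4/4 + 3/6 + 2/4 + 2/4 + 2/3 + 1/1 + 2/3 + 1/2 + 1/1 = 25/3; mean = 25/3 ÷ 14 = 25/42 = 0.595238… → 0.595.

0.595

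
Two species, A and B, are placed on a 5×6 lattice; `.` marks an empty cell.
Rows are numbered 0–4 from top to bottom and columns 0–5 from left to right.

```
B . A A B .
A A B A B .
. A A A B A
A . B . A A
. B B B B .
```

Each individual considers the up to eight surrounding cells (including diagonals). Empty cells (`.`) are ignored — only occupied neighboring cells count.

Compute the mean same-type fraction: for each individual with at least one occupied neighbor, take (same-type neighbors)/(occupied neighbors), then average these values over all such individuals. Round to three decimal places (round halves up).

0.492

Row 0: (0,0)B 0/2 · (0,2)A 3/4 · (0,3)A 2/5 · (0,4)B 1/3
Row 1: (1,0)A 2/3 · (1,1)A 4/6 · (1,2)B 0/7 · (1,3)A 4/8 · (1,4)B 2/6
Row 2: (2,1)A 4/6 · (2,2)A 4/6 · (2,3)A 3/7 · (2,4)B 1/6 · (2,5)A 2/4
Row 3: (3,0)A 1/2 · (3,2)B 3/6 · (3,4)A 3/6 · (3,5)A 2/4
Row 4: (4,1)B 2/3 · (4,2)B 3/3 · (4,3)B 3/4 · (4,4)B 1/3
Sum over 22 individuals: 0/2 + 3/4 + 2/5 + 1/3 + 2/3 + 4/6 + 0/7 + 4/8 + 2/6 + 4/6 + 4/6 + 3/7 + 1/6 + 2/4 + 1/2 + 3/6 + 3/6 + 2/4 + 2/3 + 3/3 + 3/4 + 1/3 = 379/35; mean = 379/35 ÷ 22 = 379/770 = 0.492207… → 0.492.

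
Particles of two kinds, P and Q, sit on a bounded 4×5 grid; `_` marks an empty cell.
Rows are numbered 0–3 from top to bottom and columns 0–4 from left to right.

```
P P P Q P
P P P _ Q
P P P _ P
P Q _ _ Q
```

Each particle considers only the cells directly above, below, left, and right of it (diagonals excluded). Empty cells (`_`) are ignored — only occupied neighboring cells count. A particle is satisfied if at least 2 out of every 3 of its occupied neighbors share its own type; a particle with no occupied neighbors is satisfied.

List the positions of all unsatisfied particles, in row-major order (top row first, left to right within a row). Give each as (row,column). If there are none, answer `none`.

(0,3), (0,4), (1,4), (2,4), (3,0), (3,1), (3,4)

Row 0: (0,0)P 2/2 satisfied · (0,1)P 3/3 satisfied · (0,2)P 2/3 satisfied · (0,3)Q 0/2 not · (0,4)P 0/2 not
Row 1: (1,0)P 3/3 satisfied · (1,1)P 4/4 satisfied · (1,2)P 3/3 satisfied · (1,4)Q 0/2 not
Row 2: (2,0)P 3/3 satisfied · (2,1)P 3/4 satisfied · (2,2)P 2/2 satisfied · (2,4)P 0/2 not
Row 3: (3,0)P 1/2 not · (3,1)Q 0/2 not · (3,4)Q 0/1 not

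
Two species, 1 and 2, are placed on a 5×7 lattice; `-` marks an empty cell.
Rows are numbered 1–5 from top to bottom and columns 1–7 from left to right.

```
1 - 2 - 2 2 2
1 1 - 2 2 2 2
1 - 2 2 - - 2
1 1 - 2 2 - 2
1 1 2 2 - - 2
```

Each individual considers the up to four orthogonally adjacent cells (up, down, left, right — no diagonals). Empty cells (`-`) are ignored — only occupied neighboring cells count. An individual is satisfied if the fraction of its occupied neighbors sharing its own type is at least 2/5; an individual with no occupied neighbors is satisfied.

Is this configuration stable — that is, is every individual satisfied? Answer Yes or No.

Row 1: (1,1)1 1/1 ✓ · (1,3)2 0/0 ✓ · (1,5)2 2/2 ✓ · (1,6)2 3/3 ✓ · (1,7)2 2/2 ✓
Row 2: (2,1)1 3/3 ✓ · (2,2)1 1/1 ✓ · (2,4)2 2/2 ✓ · (2,5)2 3/3 ✓ · (2,6)2 3/3 ✓ · (2,7)2 3/3 ✓
Row 3: (3,1)1 2/2 ✓ · (3,3)2 1/1 ✓ · (3,4)2 3/3 ✓ · (3,7)2 2/2 ✓
Row 4: (4,1)1 3/3 ✓ · (4,2)1 2/2 ✓ · (4,4)2 3/3 ✓ · (4,5)2 1/1 ✓ · (4,7)2 2/2 ✓
Row 5: (5,1)1 2/2 ✓ · (5,2)1 2/3 ✓ · (5,3)2 1/2 ✓ · (5,4)2 2/2 ✓ · (5,7)2 1/1 ✓
All meet the threshold, so the configuration is stable.

Yes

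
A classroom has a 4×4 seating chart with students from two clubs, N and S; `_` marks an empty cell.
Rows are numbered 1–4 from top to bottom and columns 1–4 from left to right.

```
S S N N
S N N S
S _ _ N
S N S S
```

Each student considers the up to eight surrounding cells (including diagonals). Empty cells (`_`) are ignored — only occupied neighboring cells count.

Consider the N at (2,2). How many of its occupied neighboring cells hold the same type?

2

Occupied neighbors of (2,2): (1,1)=S, (1,2)=S, (1,3)=N, (2,1)=S, (2,3)=N, (3,1)=S.
Same type (N): 2 of 6.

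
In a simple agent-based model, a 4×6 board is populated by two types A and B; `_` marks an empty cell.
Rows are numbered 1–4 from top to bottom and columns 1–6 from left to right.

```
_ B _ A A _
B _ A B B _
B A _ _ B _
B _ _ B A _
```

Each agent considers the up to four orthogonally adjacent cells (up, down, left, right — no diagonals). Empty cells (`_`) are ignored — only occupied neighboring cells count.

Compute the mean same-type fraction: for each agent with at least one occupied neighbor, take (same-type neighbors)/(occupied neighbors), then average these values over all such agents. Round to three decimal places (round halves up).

Row 1: (1,2)B — no occupied neighbors · (1,4)A 1/2 · (1,5)A 1/2
Row 2: (2,1)B 1/1 · (2,3)A 0/1 · (2,4)B 1/3 · (2,5)B 2/3
Row 3: (3,1)B 2/3 · (3,2)A 0/1 · (3,5)B 1/2
Row 4: (4,1)B 1/1 · (4,4)B 0/1 · (4,5)A 0/2
Sum over 12 agents: 1/2 + 1/2 + 1/1 + 0/1 + 1/3 + 2/3 + 2/3 + 0/1 + 1/2 + 1/1 + 0/1 + 0/2 = 31/6; mean = 31/6 ÷ 12 = 31/72 = 0.430555… → 0.431.

0.431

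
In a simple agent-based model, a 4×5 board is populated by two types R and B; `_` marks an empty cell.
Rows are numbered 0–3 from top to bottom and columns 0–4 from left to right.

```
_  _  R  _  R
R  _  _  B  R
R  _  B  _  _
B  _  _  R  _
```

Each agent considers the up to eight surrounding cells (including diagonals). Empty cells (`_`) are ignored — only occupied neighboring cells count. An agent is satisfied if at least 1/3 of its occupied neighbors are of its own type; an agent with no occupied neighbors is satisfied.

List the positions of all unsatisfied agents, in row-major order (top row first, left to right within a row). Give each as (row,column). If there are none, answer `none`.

(0,2), (1,3), (3,0), (3,3)

Row 0: (0,2)R 0/1 not · (0,4)R 1/2 satisfied
Row 1: (1,0)R 1/1 satisfied · (1,3)B 1/4 not · (1,4)R 1/2 satisfied
Row 2: (2,0)R 1/2 satisfied · (2,2)B 1/2 satisfied
Row 3: (3,0)B 0/1 not · (3,3)R 0/1 not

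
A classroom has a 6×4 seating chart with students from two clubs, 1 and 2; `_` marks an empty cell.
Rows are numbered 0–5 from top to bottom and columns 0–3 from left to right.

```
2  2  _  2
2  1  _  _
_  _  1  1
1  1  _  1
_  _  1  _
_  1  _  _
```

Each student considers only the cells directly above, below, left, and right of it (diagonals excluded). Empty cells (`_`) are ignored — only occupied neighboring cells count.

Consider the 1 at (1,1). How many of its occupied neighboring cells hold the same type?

0

Occupied neighbors of (1,1): (0,1)=2, (1,0)=2.
Same type (1): 0 of 2.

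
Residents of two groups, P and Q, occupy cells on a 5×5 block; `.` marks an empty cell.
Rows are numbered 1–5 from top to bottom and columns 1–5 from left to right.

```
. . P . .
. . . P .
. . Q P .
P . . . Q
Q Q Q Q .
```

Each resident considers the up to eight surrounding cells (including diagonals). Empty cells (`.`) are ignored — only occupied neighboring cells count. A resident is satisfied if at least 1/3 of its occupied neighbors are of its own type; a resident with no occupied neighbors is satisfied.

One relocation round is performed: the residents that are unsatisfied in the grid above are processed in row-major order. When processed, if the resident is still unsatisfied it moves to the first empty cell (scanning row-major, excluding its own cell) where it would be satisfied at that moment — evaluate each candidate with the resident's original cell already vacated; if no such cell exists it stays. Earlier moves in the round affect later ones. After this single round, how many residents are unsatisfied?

Initially unsatisfied (in order): (3,3), (4,1).
  (3,3) → (1,1).
  (4,1) → (1,2).
Resulting grid:
Q P P . .
. . . P .
. . . P .
. . . . Q
Q Q Q Q .
Unsatisfied now: (1,1).

1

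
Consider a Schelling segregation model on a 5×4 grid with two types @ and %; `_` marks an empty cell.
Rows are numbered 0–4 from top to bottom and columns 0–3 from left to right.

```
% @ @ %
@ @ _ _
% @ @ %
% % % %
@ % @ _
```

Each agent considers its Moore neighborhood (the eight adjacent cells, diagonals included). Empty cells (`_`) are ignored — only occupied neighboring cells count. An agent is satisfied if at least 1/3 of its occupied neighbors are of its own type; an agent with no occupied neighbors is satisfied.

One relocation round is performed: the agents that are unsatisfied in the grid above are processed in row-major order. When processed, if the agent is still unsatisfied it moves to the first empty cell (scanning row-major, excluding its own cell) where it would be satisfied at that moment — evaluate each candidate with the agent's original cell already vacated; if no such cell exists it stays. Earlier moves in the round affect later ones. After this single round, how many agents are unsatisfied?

Initially unsatisfied (in order): (0,0), (0,3), (4,0), (4,2).
  (0,0) → (1,3).
  (0,3): now satisfied by earlier moves; stays.
  (4,0) → (0,0).
  (4,2) → (1,2).
Resulting grid:
@ @ @ %
@ @ @ %
% @ @ %
% % % %
_ % _ _
All satisfied now.

0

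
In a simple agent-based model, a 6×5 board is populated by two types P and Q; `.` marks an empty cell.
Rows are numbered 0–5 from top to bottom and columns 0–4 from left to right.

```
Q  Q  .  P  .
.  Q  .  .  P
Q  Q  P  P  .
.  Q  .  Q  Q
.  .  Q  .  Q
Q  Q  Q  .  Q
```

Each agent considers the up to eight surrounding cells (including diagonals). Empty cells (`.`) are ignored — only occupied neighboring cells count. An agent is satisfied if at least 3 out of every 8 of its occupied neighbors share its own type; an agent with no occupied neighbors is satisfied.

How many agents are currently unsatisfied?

1

(0,0)Q 2/2 ok
(0,1)Q 2/2 ok
(0,3)P 1/1 ok
(1,1)Q 4/5 ok
(1,4)P 2/2 ok
(2,0)Q 3/3 ok
(2,1)Q 3/4 ok
(2,2)P 1/5 unhappy
(2,3)P 2/4 ok
(3,1)Q 3/4 ok
(3,3)Q 3/5 ok
(3,4)Q 2/3 ok
(4,2)Q 4/4 ok
(4,4)Q 3/3 ok
(5,0)Q 1/1 ok
(5,1)Q 3/3 ok
(5,2)Q 2/2 ok
(5,4)Q 1/1 ok
Unsatisfied: (2,2) — 1 in total.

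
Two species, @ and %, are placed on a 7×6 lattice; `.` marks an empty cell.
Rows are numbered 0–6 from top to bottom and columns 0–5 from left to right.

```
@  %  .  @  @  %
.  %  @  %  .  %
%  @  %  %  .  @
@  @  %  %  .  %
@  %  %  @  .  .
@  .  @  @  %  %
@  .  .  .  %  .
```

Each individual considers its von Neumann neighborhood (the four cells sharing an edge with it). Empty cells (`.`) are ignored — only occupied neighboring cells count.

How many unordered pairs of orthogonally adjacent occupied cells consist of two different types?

19

Scan each occupied cell's neighbors to the right and below so each pair is counted once.
From row 0: 3 unlike of 6 pairs (running 3/6).
From row 1: 5 unlike of 6 pairs (running 8/12).
From row 2: 4 unlike of 8 pairs (running 12/20).
From row 3: 3 unlike of 7 pairs (running 15/27).
From row 4: 3 unlike of 6 pairs (running 18/33).
From row 5: 1 unlike of 5 pairs (running 19/38).
Total adjacent occupied pairs: 38; unlike-type pairs: 19.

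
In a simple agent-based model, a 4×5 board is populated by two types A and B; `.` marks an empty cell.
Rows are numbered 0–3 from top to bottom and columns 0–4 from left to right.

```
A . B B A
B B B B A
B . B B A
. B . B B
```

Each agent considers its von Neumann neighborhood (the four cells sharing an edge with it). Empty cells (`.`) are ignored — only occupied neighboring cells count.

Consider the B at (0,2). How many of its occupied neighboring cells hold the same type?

2

Occupied neighbors of (0,2): (1,2)=B, (0,3)=B.
Same type (B): 2 of 2.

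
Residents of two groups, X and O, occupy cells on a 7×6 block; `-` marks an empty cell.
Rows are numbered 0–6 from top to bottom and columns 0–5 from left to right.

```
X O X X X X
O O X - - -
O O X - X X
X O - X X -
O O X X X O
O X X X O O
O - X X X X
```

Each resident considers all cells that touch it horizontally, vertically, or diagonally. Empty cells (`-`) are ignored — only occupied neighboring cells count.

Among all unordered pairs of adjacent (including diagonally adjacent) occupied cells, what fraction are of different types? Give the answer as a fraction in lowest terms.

34/89

Scan each occupied cell's neighbors to the right and below (and the two forward diagonals) so each pair is counted once.
From row 0: 6 unlike of 13 pairs (running 6/13).
From row 1: 3 unlike of 9 pairs (running 9/22).
From row 2: 4 unlike of 12 pairs (running 13/34).
From row 3: 5 unlike of 13 pairs (running 18/47).
From row 4: 8 unlike of 21 pairs (running 26/68).
From row 5: 8 unlike of 18 pairs (running 34/86).
From row 6: 0 unlike of 3 pairs (running 34/89).
Total adjacent occupied pairs: 89; unlike-type pairs: 34.
34/89 is already in lowest terms.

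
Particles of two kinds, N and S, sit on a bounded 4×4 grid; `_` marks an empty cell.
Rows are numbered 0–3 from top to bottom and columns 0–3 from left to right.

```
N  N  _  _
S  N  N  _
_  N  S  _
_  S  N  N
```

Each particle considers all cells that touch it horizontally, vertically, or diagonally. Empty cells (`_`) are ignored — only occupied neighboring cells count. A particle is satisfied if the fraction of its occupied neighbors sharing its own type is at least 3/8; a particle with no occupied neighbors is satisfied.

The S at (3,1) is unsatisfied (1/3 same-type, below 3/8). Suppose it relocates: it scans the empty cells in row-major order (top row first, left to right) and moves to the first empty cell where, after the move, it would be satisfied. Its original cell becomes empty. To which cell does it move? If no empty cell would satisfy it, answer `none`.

Vacating (3,1). Empty cells in order:
  (0,2): 0/3 same-type → still unsatisfied.
  (0,3): 0/1 same-type → still unsatisfied.
  (1,3): 1/2 same-type → satisfied — stop here.

(1,3)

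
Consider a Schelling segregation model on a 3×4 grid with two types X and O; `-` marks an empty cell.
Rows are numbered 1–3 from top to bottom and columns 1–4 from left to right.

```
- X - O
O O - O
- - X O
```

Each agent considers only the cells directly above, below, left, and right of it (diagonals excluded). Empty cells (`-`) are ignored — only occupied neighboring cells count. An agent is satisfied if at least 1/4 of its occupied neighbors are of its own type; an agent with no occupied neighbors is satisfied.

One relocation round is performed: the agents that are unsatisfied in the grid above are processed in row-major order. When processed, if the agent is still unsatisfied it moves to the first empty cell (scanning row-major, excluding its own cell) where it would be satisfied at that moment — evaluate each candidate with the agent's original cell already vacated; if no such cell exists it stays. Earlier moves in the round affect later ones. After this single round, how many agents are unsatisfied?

0

Initially unsatisfied (in order): (1,2), (3,3).
  (1,2) → (2,3).
  (3,3): now satisfied by earlier moves; stays.
Resulting grid:
- - - O
O O X O
- - X O
All satisfied now.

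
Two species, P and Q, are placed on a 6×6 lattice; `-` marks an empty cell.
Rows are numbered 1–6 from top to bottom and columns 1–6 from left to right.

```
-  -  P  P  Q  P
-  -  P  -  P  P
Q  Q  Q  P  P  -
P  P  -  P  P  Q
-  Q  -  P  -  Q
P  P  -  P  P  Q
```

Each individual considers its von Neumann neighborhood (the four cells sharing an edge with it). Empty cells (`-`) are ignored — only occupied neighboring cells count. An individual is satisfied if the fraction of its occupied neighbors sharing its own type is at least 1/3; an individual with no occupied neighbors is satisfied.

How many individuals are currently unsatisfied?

2

Row 1: (1,3)P 2/2 ok · (1,4)P 1/2 ok · (1,5)Q 0/3 unhappy · (1,6)P 1/2 ok
Row 2: (2,3)P 1/2 ok · (2,5)P 2/3 ok · (2,6)P 2/2 ok
Row 3: (3,1)Q 1/2 ok · (3,2)Q 2/3 ok · (3,3)Q 1/3 ok · (3,4)P 2/3 ok · (3,5)P 3/3 ok
Row 4: (4,1)P 1/2 ok · (4,2)P 1/3 ok · (4,4)P 3/3 ok · (4,5)P 2/3 ok · (4,6)Q 1/2 ok
Row 5: (5,2)Q 0/2 unhappy · (5,4)P 2/2 ok · (5,6)Q 2/2 ok
Row 6: (6,1)P 1/1 ok · (6,2)P 1/2 ok · (6,4)P 2/2 ok · (6,5)P 1/2 ok · (6,6)Q 1/2 ok
Unsatisfied: (1,5), (5,2) — 2 in total.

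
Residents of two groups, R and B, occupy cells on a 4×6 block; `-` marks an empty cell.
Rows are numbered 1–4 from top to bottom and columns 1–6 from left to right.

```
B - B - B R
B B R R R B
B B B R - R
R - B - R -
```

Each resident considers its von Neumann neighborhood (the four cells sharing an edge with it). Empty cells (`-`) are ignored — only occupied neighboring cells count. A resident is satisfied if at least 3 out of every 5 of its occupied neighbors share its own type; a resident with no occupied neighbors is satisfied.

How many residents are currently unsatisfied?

(1,1)B 1/1 ✓
(1,3)B 0/1 ✗
(1,5)B 0/2 ✗
(1,6)R 0/2 ✗
(2,1)B 3/3 ✓
(2,2)B 2/3 ✓
(2,3)R 1/4 ✗
(2,4)R 3/3 ✓
(2,5)R 1/3 ✗
(2,6)B 0/3 ✗
(3,1)B 2/3 ✓
(3,2)B 3/3 ✓
(3,3)B 2/4 ✗
(3,4)R 1/2 ✗
(3,6)R 0/1 ✗
(4,1)R 0/1 ✗
(4,3)B 1/1 ✓
(4,5)R 0/0 ✓
Unsatisfied: (1,3), (1,5), (1,6), (2,3), (2,5), (2,6), (3,3), (3,4), (3,6), (4,1) — 10 in total.

10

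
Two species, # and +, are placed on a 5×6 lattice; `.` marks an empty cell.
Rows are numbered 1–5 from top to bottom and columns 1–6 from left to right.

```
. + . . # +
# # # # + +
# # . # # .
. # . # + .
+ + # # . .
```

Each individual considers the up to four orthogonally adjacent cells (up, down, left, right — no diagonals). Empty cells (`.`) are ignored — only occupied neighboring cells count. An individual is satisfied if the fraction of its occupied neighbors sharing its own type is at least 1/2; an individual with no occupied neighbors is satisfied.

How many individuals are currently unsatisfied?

Row 1: (1,2)+ 0/1 ✗ · (1,5)# 0/2 ✗ · (1,6)+ 1/2 ✓
Row 2: (2,1)# 2/2 ✓ · (2,2)# 3/4 ✓ · (2,3)# 2/2 ✓ · (2,4)# 2/3 ✓ · (2,5)+ 1/4 ✗ · (2,6)+ 2/2 ✓
Row 3: (3,1)# 2/2 ✓ · (3,2)# 3/3 ✓ · (3,4)# 3/3 ✓ · (3,5)# 1/3 ✗
Row 4: (4,2)# 1/2 ✓ · (4,4)# 2/3 ✓ · (4,5)+ 0/2 ✗
Row 5: (5,1)+ 1/1 ✓ · (5,2)+ 1/3 ✗ · (5,3)# 1/2 ✓ · (5,4)# 2/2 ✓
Unsatisfied: (1,2), (1,5), (2,5), (3,5), (4,5), (5,2) — 6 in total.

6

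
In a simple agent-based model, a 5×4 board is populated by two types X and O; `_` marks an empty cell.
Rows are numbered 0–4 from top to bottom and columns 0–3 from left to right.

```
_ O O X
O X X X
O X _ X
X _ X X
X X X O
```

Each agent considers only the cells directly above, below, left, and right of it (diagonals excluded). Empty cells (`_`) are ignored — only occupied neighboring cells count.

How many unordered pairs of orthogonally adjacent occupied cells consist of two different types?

Scan each occupied cell's neighbors to the right and below so each pair is counted once.
From row 0: 3 unlike of 5 pairs (running 3/5).
From row 1: 1 unlike of 6 pairs (running 4/11).
From row 2: 2 unlike of 3 pairs (running 6/14).
From row 3: 1 unlike of 4 pairs (running 7/18).
From row 4: 1 unlike of 3 pairs (running 8/21).
Total adjacent occupied pairs: 21; unlike-type pairs: 8.

8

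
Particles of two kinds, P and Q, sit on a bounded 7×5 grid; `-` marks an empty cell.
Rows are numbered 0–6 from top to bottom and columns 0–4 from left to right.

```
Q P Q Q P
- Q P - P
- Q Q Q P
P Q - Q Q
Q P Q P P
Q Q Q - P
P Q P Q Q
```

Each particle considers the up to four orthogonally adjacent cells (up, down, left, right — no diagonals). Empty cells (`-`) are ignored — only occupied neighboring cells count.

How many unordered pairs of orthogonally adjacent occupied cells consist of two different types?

Scan each occupied cell's neighbors to the right and below so each pair is counted once.
From row 0: 5 unlike of 7 pairs (running 5/7).
From row 1: 2 unlike of 4 pairs (running 7/11).
From row 2: 2 unlike of 6 pairs (running 9/17).
From row 3: 5 unlike of 6 pairs (running 14/23).
From row 4: 4 unlike of 8 pairs (running 18/31).
From row 5: 3 unlike of 6 pairs (running 21/37).
From row 6: 3 unlike of 4 pairs (running 24/41).
Total adjacent occupied pairs: 41; unlike-type pairs: 24.

24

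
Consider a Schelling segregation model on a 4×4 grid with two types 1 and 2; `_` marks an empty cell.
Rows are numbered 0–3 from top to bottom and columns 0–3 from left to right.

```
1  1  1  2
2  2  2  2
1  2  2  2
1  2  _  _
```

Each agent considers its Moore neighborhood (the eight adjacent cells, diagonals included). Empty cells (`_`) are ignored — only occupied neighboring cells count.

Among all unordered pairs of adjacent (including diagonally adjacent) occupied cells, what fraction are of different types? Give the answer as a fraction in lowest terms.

3/7

Scan each occupied cell's neighbors to the right and below (and the two forward diagonals) so each pair is counted once.
From row 0: 9 unlike of 13 pairs (running 9/13).
From row 1: 2 unlike of 13 pairs (running 11/26).
From row 2: 3 unlike of 8 pairs (running 14/34).
From row 3: 1 unlike of 1 pairs (running 15/35).
Total adjacent occupied pairs: 35; unlike-type pairs: 15.
15/35 reduces to 3/7.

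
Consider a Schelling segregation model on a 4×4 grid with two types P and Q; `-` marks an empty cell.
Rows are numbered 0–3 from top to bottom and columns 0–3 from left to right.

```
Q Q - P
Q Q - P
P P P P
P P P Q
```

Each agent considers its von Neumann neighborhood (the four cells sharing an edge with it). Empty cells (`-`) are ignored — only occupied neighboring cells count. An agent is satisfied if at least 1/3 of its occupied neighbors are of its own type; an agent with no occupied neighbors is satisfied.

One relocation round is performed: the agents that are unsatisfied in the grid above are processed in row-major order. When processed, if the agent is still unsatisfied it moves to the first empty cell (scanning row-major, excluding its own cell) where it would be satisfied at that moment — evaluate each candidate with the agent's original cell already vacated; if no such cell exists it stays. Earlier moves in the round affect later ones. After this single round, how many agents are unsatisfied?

0

Initially unsatisfied (in order): (3,3).
  (3,3) → (0,2).
Resulting grid:
Q Q Q P
Q Q - P
P P P P
P P P -
All satisfied now.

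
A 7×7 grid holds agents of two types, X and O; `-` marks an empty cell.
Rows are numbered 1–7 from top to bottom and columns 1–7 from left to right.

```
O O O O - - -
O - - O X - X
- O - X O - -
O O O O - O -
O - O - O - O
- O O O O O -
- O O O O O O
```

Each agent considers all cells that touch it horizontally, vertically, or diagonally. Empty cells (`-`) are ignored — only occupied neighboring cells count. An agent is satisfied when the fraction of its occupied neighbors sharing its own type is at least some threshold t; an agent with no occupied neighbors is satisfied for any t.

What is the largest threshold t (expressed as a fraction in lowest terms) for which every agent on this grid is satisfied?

1/5

Row 1: (1,1)O 2/2 · (1,2)O 3/3 · (1,3)O 3/3 · (1,4)O 2/3
Row 2: (2,1)O 3/3 · (2,4)O 3/5 · (2,5)X 1/4 · (2,7)X — no occupied neighbors
Row 3: (3,2)O 4/4 · (3,4)X 1/5 · (3,5)O 3/5
Row 4: (4,1)O 3/3 · (4,2)O 5/5 · (4,3)O 4/5 · (4,4)O 4/5 · (4,6)O 3/3
Row 5: (5,1)O 3/3 · (5,3)O 6/6 · (5,5)O 5/5 · (5,7)O 2/2
Row 6: (6,2)O 5/5 · (6,3)O 6/6 · (6,4)O 7/7 · (6,5)O 6/6 · (6,6)O 6/6
Row 7: (7,2)O 3/3 · (7,3)O 5/5 · (7,4)O 5/5 · (7,5)O 5/5 · (7,6)O 4/4 · (7,7)O 2/2
The smallest same-type fraction is 1/5 at (3,4), which reduces to 1/5. Any threshold above that leaves this agent unsatisfied.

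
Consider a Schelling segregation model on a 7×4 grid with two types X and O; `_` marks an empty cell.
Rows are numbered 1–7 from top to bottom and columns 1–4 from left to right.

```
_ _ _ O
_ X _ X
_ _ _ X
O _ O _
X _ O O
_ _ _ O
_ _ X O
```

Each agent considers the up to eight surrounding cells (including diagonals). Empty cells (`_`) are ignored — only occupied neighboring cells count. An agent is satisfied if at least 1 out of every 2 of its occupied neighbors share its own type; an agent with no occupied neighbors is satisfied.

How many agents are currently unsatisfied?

Row 1: (1,4)O 0/1 unhappy
Row 2: (2,2)X 0/0 ok · (2,4)X 1/2 ok
Row 3: (3,4)X 1/2 ok
Row 4: (4,1)O 0/1 unhappy · (4,3)O 2/3 ok
Row 5: (5,1)X 0/1 unhappy · (5,3)O 3/3 ok · (5,4)O 3/3 ok
Row 6: (6,4)O 3/4 ok
Row 7: (7,3)X 0/2 unhappy · (7,4)O 1/2 ok
Unsatisfied: (1,4), (4,1), (5,1), (7,3) — 4 in total.

4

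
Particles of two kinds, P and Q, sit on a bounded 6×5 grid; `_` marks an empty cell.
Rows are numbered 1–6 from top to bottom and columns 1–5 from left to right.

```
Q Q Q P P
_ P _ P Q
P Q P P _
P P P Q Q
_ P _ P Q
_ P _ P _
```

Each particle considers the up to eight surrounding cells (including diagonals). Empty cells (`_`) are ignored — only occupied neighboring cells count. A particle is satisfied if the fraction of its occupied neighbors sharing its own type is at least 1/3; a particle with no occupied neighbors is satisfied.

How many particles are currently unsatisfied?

(1,1)Q 1/2 ok
(1,2)Q 2/3 ok
(1,3)Q 1/4 unhappy
(1,4)P 2/4 ok
(1,5)P 2/3 ok
(2,2)P 2/6 ok
(2,4)P 4/6 ok
(2,5)Q 0/4 unhappy
(3,1)P 3/4 ok
(3,2)Q 0/6 unhappy
(3,3)P 5/7 ok
(3,4)P 3/6 ok
(4,1)P 3/4 ok
(4,2)P 5/6 ok
(4,3)P 5/7 ok
(4,4)Q 2/6 ok
(4,5)Q 2/4 ok
(5,2)P 4/4 ok
(5,4)P 2/5 ok
(5,5)Q 2/4 ok
(6,2)P 1/1 ok
(6,4)P 1/2 ok
Unsatisfied: (1,3), (2,5), (3,2) — 3 in total.

3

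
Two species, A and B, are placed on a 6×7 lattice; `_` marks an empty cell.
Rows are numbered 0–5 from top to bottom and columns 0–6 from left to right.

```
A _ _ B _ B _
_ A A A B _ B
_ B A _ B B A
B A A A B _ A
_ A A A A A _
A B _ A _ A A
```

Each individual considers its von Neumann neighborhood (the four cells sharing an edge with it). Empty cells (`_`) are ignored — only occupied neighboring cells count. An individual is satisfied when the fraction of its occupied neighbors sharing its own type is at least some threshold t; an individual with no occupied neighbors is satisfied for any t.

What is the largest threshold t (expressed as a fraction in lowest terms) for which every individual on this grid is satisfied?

Row 0: (0,0)A — no occupied neighbors · (0,3)B 0/1 · (0,5)B — no occupied neighbors
Row 1: (1,1)A 1/2 · (1,2)A 3/3 · (1,3)A 1/3 · (1,4)B 1/2 · (1,6)B 0/1
Row 2: (2,1)B 0/3 · (2,2)A 2/3 · (2,4)B 3/3 · (2,5)B 1/2 · (2,6)A 1/3
Row 3: (3,0)B 0/1 · (3,1)A 2/4 · (3,2)A 4/4 · (3,3)A 2/3 · (3,4)B 1/3 · (3,6)A 1/1
Row 4: (4,1)A 2/3 · (4,2)A 3/3 · (4,3)A 4/4 · (4,4)A 2/3 · (4,5)A 2/2
Row 5: (5,0)A 0/1 · (5,1)B 0/2 · (5,3)A 1/1 · (5,5)A 2/2 · (5,6)A 1/1
The smallest same-type fraction is 0/1 at (0,3), which reduces to 0/1. Any threshold above that leaves this individual unsatisfied.

0/1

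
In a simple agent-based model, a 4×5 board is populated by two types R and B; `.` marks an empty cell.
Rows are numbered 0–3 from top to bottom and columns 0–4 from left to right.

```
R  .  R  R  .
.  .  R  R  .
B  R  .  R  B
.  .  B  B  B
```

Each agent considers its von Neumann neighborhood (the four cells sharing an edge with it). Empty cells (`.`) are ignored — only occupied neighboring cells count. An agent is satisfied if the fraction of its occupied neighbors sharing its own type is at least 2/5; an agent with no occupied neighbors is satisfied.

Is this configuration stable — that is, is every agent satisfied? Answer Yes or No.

(0,0)R 0/0 ok
(0,2)R 2/2 ok
(0,3)R 2/2 ok
(1,2)R 2/2 ok
(1,3)R 3/3 ok
(2,0)B 0/1 unhappy
(2,1)R 0/1 unhappy
(2,3)R 1/3 unhappy
(2,4)B 1/2 ok
(3,2)B 1/1 ok
(3,3)B 2/3 ok
(3,4)B 2/2 ok
For instance (2,0) has only 0/1 same-type neighbors, below 2/5.

No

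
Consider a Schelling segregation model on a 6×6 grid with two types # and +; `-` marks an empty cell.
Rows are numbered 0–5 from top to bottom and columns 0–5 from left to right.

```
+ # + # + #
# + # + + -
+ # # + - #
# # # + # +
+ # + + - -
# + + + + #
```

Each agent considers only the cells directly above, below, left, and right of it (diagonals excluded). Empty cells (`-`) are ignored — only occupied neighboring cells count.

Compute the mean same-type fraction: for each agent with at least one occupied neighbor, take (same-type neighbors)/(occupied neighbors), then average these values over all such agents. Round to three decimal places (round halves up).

Row 0: (0,0)+ 0/2 · (0,1)# 0/3 · (0,2)+ 0/3 · (0,3)# 0/3 · (0,4)+ 1/3 · (0,5)# 0/1
Row 1: (1,0)# 0/3 · (1,1)+ 0/4 · (1,2)# 1/4 · (1,3)+ 2/4 · (1,4)+ 2/2
Row 2: (2,0)+ 0/3 · (2,1)# 2/4 · (2,2)# 3/4 · (2,3)+ 2/3 · (2,5)# 0/1
Row 3: (3,0)# 1/3 · (3,1)# 4/4 · (3,2)# 2/4 · (3,3)+ 2/4 · (3,4)# 0/2 · (3,5)+ 0/2
Row 4: (4,0)+ 0/3 · (4,1)# 1/4 · (4,2)+ 2/4 · (4,3)+ 3/3
Row 5: (5,0)# 0/2 · (5,1)+ 1/3 · (5,2)+ 3/3 · (5,3)+ 3/3 · (5,4)+ 1/2 · (5,5)# 0/1
Sum over 32 agents: 0/2 + 0/3 + 0/3 + 0/3 + 1/3 + 0/1 + 0/3 + 0/4 + 1/4 + 2/4 + 2/2 + 0/3 + 2/4 + 3/4 + 2/3 + 0/1 + 1/3 + 4/4 + 2/4 + 2/4 + 0/2 + 0/2 + 0/3 + 1/4 + 2/4 + 3/3 + 0/2 + 1/3 + 3/3 + 3/3 + 1/2 + 0/1 = 131/12; mean = 131/12 ÷ 32 = 131/384 = 0.341145… → 0.341.

0.341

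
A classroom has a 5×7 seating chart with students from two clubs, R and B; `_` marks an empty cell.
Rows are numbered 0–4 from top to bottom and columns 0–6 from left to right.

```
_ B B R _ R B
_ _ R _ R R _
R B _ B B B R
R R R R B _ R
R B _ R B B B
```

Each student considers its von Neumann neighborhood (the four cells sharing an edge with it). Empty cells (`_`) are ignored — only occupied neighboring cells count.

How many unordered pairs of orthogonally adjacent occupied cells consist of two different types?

14

Scan each occupied cell's neighbors to the right and below so each pair is counted once.
From row 0: 3 unlike of 5 pairs (running 3/5).
From row 1: 2 unlike of 3 pairs (running 5/8).
From row 2: 4 unlike of 9 pairs (running 9/17).
From row 3: 3 unlike of 9 pairs (running 12/26).
From row 4: 2 unlike of 4 pairs (running 14/30).
Total adjacent occupied pairs: 30; unlike-type pairs: 14.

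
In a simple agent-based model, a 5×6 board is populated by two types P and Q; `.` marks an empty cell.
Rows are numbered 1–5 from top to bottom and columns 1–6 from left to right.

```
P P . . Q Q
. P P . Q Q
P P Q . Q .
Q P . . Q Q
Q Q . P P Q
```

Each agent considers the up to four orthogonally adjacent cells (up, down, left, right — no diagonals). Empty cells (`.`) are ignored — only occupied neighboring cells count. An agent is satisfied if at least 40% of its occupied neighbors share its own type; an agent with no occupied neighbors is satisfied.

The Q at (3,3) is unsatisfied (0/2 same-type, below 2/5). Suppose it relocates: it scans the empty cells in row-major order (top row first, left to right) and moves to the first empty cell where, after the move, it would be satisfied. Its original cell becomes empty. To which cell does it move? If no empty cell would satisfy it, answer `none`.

(1,4)

Vacating (3,3). Empty cells in order:
  (1,3): 0/2 same-type → still unsatisfied.
  (1,4): 1/1 same-type → satisfied — stop here.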